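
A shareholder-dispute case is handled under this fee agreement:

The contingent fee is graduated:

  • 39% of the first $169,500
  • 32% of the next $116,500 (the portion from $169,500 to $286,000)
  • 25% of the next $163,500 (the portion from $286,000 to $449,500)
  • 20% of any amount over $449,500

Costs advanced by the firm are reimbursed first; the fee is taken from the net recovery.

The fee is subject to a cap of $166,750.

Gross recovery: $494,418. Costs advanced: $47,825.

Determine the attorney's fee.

Fee base (net of costs): $494,418 − $47,825 = $446,593
First $169,500 at 39% = $66,105.00
Next $116,500 at 32% = $37,280.00
Remaining $160,593 at 25% = $40,148.25
Fee: $66,105.00 + $37,280.00 + $40,148.25 = $143,533.25
$143,533.25 is under the $166,750 cap.

$143,533.25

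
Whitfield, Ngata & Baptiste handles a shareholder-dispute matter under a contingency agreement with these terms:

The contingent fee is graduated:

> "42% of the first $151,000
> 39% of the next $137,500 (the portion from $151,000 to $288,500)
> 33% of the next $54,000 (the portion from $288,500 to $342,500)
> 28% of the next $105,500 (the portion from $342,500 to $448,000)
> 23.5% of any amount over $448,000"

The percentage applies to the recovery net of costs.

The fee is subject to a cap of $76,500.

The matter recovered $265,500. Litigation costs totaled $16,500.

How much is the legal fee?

Fee base (net of costs): $265,500 − $16,500 = $249,000
First $151,000 at 42% = $63,420.00
Remaining $98,000 at 39% = $38,220.00
Fee: $63,420.00 + $38,220.00 = $101,640.00
$101,640.00 exceeds the $76,500 cap, so the fee is capped at $76,500.00.

$76,500.00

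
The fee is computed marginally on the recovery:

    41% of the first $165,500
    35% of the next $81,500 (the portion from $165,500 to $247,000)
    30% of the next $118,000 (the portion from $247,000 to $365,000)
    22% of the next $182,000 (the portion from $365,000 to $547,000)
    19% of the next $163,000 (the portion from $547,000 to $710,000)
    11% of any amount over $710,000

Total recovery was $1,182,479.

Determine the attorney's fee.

First $165,500 at 41% = $67,855.00
Next $81,500 at 35% = $28,525.00
Next $118,000 at 30% = $35,400.00
Next $182,000 at 22% = $40,040.00
Next $163,000 at 19% = $30,970.00
Remaining $472,479 at 11% = $51,972.69
Fee: $67,855.00 + $28,525.00 + $35,400.00 + $40,040.00 + $30,970.00 + $51,972.69 = $254,762.69

$254,762.69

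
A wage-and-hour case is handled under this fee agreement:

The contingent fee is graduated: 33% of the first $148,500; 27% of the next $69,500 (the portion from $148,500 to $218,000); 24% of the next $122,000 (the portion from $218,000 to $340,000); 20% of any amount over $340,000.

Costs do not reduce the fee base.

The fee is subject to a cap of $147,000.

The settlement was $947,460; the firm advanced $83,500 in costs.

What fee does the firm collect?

Fee base is the gross recovery, $947,460; costs are reimbursed separately.
First $148,500 at 33% = $49,005.00
Next $69,500 at 27% = $18,765.00
Next $122,000 at 24% = $29,280.00
Remaining $607,460 at 20% = $121,492.00
Fee: $49,005.00 + $18,765.00 + $29,280.00 + $121,492.00 = $218,542.00
$218,542.00 exceeds the $147,000 cap, so the fee is capped at $147,000.00.

$147,000.00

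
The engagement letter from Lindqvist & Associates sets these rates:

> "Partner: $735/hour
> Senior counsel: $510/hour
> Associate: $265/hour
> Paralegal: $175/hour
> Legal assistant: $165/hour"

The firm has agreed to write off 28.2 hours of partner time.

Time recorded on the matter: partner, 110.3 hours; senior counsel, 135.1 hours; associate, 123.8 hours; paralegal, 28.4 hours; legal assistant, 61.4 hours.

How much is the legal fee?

$177,152.50

Partner: 110.3 × $735 = $81,070.50
Senior counsel: 135.1 × $510 = $68,901.00
Associate: 123.8 × $265 = $32,807.00
Paralegal: 28.4 × $175 = $4,970.00
Legal assistant: 61.4 × $165 = $10,131.00
Subtotal: $197,879.50
Write-off: 28.2 × $735 = $20,727.00
Total: $197,879.50 − $20,727.00 = $177,152.50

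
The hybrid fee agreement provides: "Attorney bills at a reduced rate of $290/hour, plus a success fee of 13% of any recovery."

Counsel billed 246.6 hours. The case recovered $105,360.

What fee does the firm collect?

Hourly: 246.6 × $290 = $71,514.00
Success fee: 13% of $105,360 = $13,696.80
Total: $71,514.00 + $13,696.80 = $85,210.80

$85,210.80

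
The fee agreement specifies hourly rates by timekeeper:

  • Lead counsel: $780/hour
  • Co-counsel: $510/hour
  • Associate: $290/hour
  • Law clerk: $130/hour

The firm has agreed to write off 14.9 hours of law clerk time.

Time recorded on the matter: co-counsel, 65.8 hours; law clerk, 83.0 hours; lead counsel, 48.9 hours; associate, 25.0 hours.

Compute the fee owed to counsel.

$87,803.00

Lead counsel: 48.9 × $780 = $38,142.00
Co-counsel: 65.8 × $510 = $33,558.00
Associate: 25.0 × $290 = $7,250.00
Law clerk: 83.0 × $130 = $10,790.00
Subtotal: $89,740.00
Write-off: 14.9 × $130 = $1,937.00
Total: $89,740.00 − $1,937.00 = $87,803.00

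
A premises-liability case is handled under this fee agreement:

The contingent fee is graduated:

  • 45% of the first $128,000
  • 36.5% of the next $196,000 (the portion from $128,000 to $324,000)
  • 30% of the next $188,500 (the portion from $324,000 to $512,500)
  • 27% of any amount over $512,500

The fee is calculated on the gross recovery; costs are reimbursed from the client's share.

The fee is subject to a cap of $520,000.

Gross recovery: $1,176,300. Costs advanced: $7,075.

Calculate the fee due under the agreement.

Fee base is the gross recovery, $1,176,300; costs are reimbursed separately.
First $128,000 at 45% = $57,600.00
Next $196,000 at 36.5% = $71,540.00
Next $188,500 at 30% = $56,550.00
Remaining $663,800 at 27% = $179,226.00
Fee: $57,600.00 + $71,540.00 + $56,550.00 + $179,226.00 = $364,916.00
$364,916.00 is under the $520,000 cap.

$364,916.00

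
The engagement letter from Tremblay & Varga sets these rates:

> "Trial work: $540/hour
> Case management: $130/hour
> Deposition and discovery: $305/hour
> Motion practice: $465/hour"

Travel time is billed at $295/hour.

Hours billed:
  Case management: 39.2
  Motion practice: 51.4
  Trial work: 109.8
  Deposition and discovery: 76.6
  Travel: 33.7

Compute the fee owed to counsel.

$121,593.50

Trial work: 109.8 × $540 = $59,292.00
Case management: 39.2 × $130 = $5,096.00
Deposition and discovery: 76.6 × $305 = $23,363.00
Motion practice: 51.4 × $465 = $23,901.00
Subtotal: $59,292.00 + $5,096.00 + $23,363.00 + $23,901.00 = $111,652.00
Travel: 33.7 × $295 = $9,941.50
Total: $111,652.00 + $9,941.50 = $121,593.50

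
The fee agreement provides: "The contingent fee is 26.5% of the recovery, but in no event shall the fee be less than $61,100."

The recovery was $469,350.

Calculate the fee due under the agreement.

$124,377.75

26.5% of $469,350 = $124,377.75
That exceeds the $61,100 minimum.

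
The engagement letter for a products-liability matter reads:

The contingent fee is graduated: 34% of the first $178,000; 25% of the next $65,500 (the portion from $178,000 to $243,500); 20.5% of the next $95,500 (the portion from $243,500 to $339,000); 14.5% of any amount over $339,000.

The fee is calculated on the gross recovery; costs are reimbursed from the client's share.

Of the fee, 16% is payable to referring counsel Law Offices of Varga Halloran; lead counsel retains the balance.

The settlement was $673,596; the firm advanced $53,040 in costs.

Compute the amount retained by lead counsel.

Fee base is the gross recovery, $673,596; costs are reimbursed separately.
First $178,000 at 34% = $60,520.00
Next $65,500 at 25% = $16,375.00
Next $95,500 at 20.5% = $19,577.50
Remaining $334,596 at 14.5% = $48,516.42
Fee: $60,520.00 + $16,375.00 + $19,577.50 + $48,516.42 = $144,988.92
Referral share: 16% of $144,988.92 = $23,198.23; lead counsel retains $144,988.92 − $23,198.23 = $121,790.69.

$121,790.69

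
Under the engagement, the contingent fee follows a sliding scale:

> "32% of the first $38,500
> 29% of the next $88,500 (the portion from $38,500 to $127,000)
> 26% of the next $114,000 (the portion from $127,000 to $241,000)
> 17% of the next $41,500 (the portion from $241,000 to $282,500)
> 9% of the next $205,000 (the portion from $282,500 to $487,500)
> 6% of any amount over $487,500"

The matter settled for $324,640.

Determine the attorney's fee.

$78,472.60

First $38,500 at 32% = $12,320.00
Next $88,500 at 29% = $25,665.00
Next $114,000 at 26% = $29,640.00
Next $41,500 at 17% = $7,055.00
Remaining $42,140 at 9% = $3,792.60
Fee: $12,320.00 + $25,665.00 + $29,640.00 + $7,055.00 + $3,792.60 = $78,472.60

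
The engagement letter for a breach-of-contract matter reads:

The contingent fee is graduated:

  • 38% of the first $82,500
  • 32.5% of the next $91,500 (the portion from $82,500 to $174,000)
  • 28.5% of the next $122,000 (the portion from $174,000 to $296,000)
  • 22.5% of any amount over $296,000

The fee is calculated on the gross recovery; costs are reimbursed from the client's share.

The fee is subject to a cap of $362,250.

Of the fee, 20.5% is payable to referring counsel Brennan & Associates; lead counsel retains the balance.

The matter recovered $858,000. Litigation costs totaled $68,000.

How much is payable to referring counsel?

Fee base is the gross recovery, $858,000; costs are reimbursed separately.
First $82,500 at 38% = $31,350.00
Next $91,500 at 32.5% = $29,737.50
Next $122,000 at 28.5% = $34,770.00
Remaining $562,000 at 22.5% = $126,450.00
Fee: $31,350.00 + $29,737.50 + $34,770.00 + $126,450.00 = $222,307.50
$222,307.50 is under the $362,250 cap.
Referral share: 20.5% of $222,307.50 = $45,573.04; lead counsel retains $222,307.50 − $45,573.04 = $176,734.46.

$45,573.04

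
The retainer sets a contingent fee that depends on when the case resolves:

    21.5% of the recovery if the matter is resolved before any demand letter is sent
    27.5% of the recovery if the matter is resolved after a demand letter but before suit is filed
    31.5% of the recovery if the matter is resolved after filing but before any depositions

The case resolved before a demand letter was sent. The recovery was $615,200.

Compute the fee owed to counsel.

$132,268.00

The matter resolved before a demand letter was sent, so the 21.5% rate applies.
$615,200 × 21.5% = $132,268.00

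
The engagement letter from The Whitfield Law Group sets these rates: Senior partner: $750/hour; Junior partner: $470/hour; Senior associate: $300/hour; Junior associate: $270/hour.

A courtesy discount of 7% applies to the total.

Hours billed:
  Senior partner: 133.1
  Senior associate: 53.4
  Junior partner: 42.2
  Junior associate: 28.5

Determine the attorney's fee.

Senior partner: 133.1 × $750 = $99,825.00
Junior partner: 42.2 × $470 = $19,834.00
Senior associate: 53.4 × $300 = $16,020.00
Junior associate: 28.5 × $270 = $7,695.00
Subtotal: $143,374.00
Less 7% discount: −$10,036.18
Total: $143,374.00 − $10,036.18 = $133,337.82

$133,337.82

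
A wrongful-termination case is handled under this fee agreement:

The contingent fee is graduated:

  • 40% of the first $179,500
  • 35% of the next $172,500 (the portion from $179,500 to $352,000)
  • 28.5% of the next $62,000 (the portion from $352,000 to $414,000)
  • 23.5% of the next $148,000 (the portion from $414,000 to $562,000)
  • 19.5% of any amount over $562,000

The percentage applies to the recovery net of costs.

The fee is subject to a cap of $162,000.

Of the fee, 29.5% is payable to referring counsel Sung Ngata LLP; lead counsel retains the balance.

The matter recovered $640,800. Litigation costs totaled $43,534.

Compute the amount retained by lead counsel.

Fee base (net of costs): $640,800 − $43,534 = $597,266
First $179,500 at 40% = $71,800.00
Next $172,500 at 35% = $60,375.00
Next $62,000 at 28.5% = $17,670.00
Next $148,000 at 23.5% = $34,780.00
Remaining $35,266 at 19.5% = $6,876.87
Fee: $71,800.00 + $60,375.00 + $17,670.00 + $34,780.00 + $6,876.87 = $191,501.87
$191,501.87 exceeds the $162,000 cap, so the fee is capped at $162,000.00.
Referral share: 29.5% of $162,000.00 = $47,790.00; lead counsel retains $162,000.00 − $47,790.00 = $114,210.00.

$114,210.00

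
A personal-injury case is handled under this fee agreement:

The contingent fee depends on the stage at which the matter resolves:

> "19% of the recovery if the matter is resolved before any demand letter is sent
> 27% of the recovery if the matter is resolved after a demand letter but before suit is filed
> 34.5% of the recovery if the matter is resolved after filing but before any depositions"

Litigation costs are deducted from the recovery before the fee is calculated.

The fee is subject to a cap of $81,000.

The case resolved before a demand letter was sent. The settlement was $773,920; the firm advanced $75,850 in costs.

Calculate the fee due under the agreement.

Fee base (net of costs): $773,920 − $75,850 = $698,070
The matter resolved before a demand letter was sent, so the 19% rate applies.
$698,070 × 19% = $132,633.30
$132,633.30 exceeds the $81,000 cap, so the fee is capped at $81,000.00.

$81,000.00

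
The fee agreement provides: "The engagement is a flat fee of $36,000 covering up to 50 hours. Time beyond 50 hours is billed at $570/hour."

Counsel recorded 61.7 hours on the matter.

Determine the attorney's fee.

$42,669.00

Flat fee: $36,000.00
Excess hours: 61.7 − 50 = 11.7
Overrun: 11.7 × $570 = $6,669.00
Total: $36,000.00 + $6,669.00 = $42,669.00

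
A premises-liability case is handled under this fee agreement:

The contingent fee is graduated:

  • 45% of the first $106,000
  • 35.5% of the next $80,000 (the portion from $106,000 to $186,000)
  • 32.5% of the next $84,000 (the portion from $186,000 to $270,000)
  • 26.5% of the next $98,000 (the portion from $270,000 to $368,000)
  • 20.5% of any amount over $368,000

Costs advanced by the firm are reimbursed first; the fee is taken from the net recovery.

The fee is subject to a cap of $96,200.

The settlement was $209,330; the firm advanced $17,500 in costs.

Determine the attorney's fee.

$77,994.75

Fee base (net of costs): $209,330 − $17,500 = $191,830
First $106,000 at 45% = $47,700.00
Next $80,000 at 35.5% = $28,400.00
Remaining $5,830 at 32.5% = $1,894.75
Fee: $47,700.00 + $28,400.00 + $1,894.75 = $77,994.75
$77,994.75 is under the $96,200 cap.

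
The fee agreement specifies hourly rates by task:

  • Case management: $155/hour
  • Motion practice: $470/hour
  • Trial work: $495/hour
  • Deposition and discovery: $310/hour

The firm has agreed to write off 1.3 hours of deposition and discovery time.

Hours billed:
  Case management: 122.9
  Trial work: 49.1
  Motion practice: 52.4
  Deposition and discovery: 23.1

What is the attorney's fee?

$74,740.00

Case management: 122.9 × $155 = $19,049.50
Motion practice: 52.4 × $470 = $24,628.00
Trial work: 49.1 × $495 = $24,304.50
Deposition and discovery: 23.1 × $310 = $7,161.00
Subtotal: $75,143.00
Write-off: 1.3 × $310 = $403.00
Total: $75,143.00 − $403.00 = $74,740.00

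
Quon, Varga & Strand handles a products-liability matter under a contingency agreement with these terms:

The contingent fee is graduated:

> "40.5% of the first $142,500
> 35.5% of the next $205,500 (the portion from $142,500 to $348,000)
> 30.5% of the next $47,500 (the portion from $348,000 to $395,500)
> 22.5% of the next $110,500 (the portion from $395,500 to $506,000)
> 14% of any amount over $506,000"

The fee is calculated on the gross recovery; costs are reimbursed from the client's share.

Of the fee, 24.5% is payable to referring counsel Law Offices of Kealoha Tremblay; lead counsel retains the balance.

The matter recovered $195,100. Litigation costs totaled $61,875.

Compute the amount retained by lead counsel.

$57,671.05

Fee base is the gross recovery, $195,100; costs are reimbursed separately.
First $142,500 at 40.5% = $57,712.50
Remaining $52,600 at 35.5% = $18,673.00
Fee: $57,712.50 + $18,673.00 = $76,385.50
Referral share: 24.5% of $76,385.50 = $18,714.45; lead counsel retains $76,385.50 − $18,714.45 = $57,671.05.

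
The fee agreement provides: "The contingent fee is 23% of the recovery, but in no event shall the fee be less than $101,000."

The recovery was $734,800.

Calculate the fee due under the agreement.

23% of $734,800 = $169,004.00
That exceeds the $101,000 minimum.

$169,004.00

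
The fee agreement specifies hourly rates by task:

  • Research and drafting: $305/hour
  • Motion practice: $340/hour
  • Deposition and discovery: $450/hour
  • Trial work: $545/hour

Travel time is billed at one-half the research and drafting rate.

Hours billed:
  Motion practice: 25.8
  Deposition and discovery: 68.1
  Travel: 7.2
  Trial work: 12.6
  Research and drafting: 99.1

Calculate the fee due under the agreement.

Research and drafting: 99.1 × $305 = $30,225.50
Motion practice: 25.8 × $340 = $8,772.00
Deposition and discovery: 68.1 × $450 = $30,645.00
Trial work: 12.6 × $545 = $6,867.00
Subtotal: $30,225.50 + $8,772.00 + $30,645.00 + $6,867.00 = $76,509.50
Travel: 7.2 × ($305 ÷ 2) = 7.2 × $152.50 = $1,098.00
Total: $76,509.50 + $1,098.00 = $77,607.50

$77,607.50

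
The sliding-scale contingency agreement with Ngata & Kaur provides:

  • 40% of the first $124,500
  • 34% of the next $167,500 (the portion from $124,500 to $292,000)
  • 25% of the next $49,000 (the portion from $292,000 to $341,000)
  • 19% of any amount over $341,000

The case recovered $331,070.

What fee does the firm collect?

First $124,500 at 40% = $49,800.00
Next $167,500 at 34% = $56,950.00
Remaining $39,070 at 25% = $9,767.50
Fee: $49,800.00 + $56,950.00 + $9,767.50 = $116,517.50

$116,517.50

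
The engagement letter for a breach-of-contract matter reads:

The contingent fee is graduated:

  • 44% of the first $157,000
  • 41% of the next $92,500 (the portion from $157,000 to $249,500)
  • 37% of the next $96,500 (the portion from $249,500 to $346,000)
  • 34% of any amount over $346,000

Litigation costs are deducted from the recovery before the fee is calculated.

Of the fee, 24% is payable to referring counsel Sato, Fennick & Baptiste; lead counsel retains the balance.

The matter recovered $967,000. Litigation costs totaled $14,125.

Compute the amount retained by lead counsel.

$265,276.10

Fee base (net of costs): $967,000 − $14,125 = $952,875
First $157,000 at 44% = $69,080.00
Next $92,500 at 41% = $37,925.00
Next $96,500 at 37% = $35,705.00
Remaining $606,875 at 34% = $206,337.50
Fee: $69,080.00 + $37,925.00 + $35,705.00 + $206,337.50 = $349,047.50
Referral share: 24% of $349,047.50 = $83,771.40; lead counsel retains $349,047.50 − $83,771.40 = $265,276.10.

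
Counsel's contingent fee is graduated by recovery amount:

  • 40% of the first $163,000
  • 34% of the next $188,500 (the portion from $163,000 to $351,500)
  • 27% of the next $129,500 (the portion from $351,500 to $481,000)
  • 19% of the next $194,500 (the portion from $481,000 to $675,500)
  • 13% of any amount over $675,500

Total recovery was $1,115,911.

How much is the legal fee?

First $163,000 at 40% = $65,200.00
Next $188,500 at 34% = $64,090.00
Next $129,500 at 27% = $34,965.00
Next $194,500 at 19% = $36,955.00
Remaining $440,411 at 13% = $57,253.43
Fee: $65,200.00 + $64,090.00 + $34,965.00 + $36,955.00 + $57,253.43 = $258,463.43

$258,463.43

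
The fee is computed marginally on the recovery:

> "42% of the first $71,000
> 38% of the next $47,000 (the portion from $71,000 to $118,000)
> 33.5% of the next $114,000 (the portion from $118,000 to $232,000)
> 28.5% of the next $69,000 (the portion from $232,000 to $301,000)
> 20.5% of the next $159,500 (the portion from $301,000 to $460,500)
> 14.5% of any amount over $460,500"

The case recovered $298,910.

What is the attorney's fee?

First $71,000 at 42% = $29,820.00
Next $47,000 at 38% = $17,860.00
Next $114,000 at 33.5% = $38,190.00
Remaining $66,910 at 28.5% = $19,069.35
Fee: $29,820.00 + $17,860.00 + $38,190.00 + $19,069.35 = $104,939.35

$104,939.35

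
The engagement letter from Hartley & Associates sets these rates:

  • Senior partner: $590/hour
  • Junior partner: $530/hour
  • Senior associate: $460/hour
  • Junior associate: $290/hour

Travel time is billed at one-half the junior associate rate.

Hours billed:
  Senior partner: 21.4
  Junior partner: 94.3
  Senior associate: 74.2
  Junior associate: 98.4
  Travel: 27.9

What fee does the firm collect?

$129,318.50

Senior partner: 21.4 × $590 = $12,626.00
Junior partner: 94.3 × $530 = $49,979.00
Senior associate: 74.2 × $460 = $34,132.00
Junior associate: 98.4 × $290 = $28,536.00
Subtotal: $12,626.00 + $49,979.00 + $34,132.00 + $28,536.00 = $125,273.00
Travel: 27.9 × ($290 ÷ 2) = 27.9 × $145.00 = $4,045.50
Total: $125,273.00 + $4,045.50 = $129,318.50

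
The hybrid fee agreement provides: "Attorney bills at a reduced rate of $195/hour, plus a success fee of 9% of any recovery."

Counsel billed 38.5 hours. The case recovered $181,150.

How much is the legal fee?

Hourly: 38.5 × $195 = $7,507.50
Success fee: 9% of $181,150 = $16,303.50
Total: $7,507.50 + $16,303.50 = $23,811.00

$23,811.00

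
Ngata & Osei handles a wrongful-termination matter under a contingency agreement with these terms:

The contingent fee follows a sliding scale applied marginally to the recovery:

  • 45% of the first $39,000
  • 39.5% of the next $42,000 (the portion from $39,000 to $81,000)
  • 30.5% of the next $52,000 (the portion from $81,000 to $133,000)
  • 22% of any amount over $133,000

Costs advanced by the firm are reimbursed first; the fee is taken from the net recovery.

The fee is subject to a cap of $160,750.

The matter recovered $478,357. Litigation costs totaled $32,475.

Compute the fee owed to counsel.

Fee base (net of costs): $478,357 − $32,475 = $445,882
First $39,000 at 45% = $17,550.00
Next $42,000 at 39.5% = $16,590.00
Next $52,000 at 30.5% = $15,860.00
Remaining $312,882 at 22% = $68,834.04
Fee: $17,550.00 + $16,590.00 + $15,860.00 + $68,834.04 = $118,834.04
$118,834.04 is under the $160,750 cap.

$118,834.04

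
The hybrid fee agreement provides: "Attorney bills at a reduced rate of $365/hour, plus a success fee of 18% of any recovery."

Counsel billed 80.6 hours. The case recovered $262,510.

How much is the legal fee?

Hourly: 80.6 × $365 = $29,419.00
Success fee: 18% of $262,510 = $47,251.80
Total: $29,419.00 + $47,251.80 = $76,670.80

$76,670.80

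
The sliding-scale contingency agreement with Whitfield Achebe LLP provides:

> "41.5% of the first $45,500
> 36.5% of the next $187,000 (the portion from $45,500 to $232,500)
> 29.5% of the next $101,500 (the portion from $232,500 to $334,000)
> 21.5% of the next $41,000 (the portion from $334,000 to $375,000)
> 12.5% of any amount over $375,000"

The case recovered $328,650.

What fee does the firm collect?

$115,501.75

First $45,500 at 41.5% = $18,882.50
Next $187,000 at 36.5% = $68,255.00
Remaining $96,150 at 29.5% = $28,364.25
Fee: $18,882.50 + $68,255.00 + $28,364.25 = $115,501.75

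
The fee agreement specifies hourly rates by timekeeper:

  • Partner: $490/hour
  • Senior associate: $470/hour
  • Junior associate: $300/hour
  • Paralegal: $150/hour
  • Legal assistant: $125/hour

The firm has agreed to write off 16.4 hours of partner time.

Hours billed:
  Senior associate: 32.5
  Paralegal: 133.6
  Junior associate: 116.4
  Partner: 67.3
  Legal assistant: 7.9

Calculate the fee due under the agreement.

$96,163.50

Partner: 67.3 × $490 = $32,977.00
Senior associate: 32.5 × $470 = $15,275.00
Junior associate: 116.4 × $300 = $34,920.00
Paralegal: 133.6 × $150 = $20,040.00
Legal assistant: 7.9 × $125 = $987.50
Subtotal: $104,199.50
Write-off: 16.4 × $490 = $8,036.00
Total: $104,199.50 − $8,036.00 = $96,163.50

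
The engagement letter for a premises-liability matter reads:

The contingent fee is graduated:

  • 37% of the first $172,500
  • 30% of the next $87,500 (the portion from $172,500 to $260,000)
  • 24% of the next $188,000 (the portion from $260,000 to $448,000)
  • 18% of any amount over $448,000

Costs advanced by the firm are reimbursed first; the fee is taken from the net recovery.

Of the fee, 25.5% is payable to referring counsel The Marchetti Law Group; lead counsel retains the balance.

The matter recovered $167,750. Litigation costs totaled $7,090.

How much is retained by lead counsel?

Fee base (net of costs): $167,750 − $7,090 = $160,660
First $160,660 at 37% = $59,444.20
Referral share: 25.5% of $59,444.20 = $15,158.27; lead counsel retains $59,444.20 − $15,158.27 = $44,285.93.

$44,285.93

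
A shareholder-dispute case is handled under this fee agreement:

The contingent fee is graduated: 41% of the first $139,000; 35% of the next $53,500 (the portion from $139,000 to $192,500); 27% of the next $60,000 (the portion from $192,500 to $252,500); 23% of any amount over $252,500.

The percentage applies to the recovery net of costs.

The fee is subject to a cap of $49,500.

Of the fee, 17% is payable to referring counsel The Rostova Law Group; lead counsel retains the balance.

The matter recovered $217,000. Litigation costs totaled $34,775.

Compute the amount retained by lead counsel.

Fee base (net of costs): $217,000 − $34,775 = $182,225
First $139,000 at 41% = $56,990.00
Remaining $43,225 at 35% = $15,128.75
Fee: $56,990.00 + $15,128.75 = $72,118.75
$72,118.75 exceeds the $49,500 cap, so the fee is capped at $49,500.00.
Referral share: 17% of $49,500.00 = $8,415.00; lead counsel retains $49,500.00 − $8,415.00 = $41,085.00.

$41,085.00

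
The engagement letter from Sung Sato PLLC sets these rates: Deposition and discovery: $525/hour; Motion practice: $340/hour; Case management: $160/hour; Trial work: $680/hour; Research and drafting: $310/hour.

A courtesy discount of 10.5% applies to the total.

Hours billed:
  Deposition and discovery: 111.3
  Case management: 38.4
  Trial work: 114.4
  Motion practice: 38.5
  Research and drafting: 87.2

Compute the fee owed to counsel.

Deposition and discovery: 111.3 × $525 = $58,432.50
Motion practice: 38.5 × $340 = $13,090.00
Case management: 38.4 × $160 = $6,144.00
Trial work: 114.4 × $680 = $77,792.00
Research and drafting: 87.2 × $310 = $27,032.00
Subtotal: $182,490.50
Less 10.5% discount: −$19,161.50
Total: $182,490.50 − $19,161.50 = $163,329.00

$163,329.00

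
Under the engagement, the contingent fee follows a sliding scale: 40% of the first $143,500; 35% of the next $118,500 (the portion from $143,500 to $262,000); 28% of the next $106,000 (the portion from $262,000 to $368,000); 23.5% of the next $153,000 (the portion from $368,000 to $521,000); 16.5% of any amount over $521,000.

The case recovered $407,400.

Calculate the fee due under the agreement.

$137,814.00

First $143,500 at 40% = $57,400.00
Next $118,500 at 35% = $41,475.00
Next $106,000 at 28% = $29,680.00
Remaining $39,400 at 23.5% = $9,259.00
Fee: $57,400.00 + $41,475.00 + $29,680.00 + $9,259.00 = $137,814.00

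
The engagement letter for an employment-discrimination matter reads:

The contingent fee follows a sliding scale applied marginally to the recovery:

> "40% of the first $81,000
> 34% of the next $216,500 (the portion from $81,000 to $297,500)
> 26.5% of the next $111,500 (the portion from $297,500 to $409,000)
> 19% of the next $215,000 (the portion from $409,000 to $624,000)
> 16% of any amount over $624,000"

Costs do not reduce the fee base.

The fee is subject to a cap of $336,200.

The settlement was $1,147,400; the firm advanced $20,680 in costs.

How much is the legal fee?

Fee base is the gross recovery, $1,147,400; costs are reimbursed separately.
First $81,000 at 40% = $32,400.00
Next $216,500 at 34% = $73,610.00
Next $111,500 at 26.5% = $29,547.50
Next $215,000 at 19% = $40,850.00
Remaining $523,400 at 16% = $83,744.00
Fee: $32,400.00 + $73,610.00 + $29,547.50 + $40,850.00 + $83,744.00 = $260,151.50
$260,151.50 is under the $336,200 cap.

$260,151.50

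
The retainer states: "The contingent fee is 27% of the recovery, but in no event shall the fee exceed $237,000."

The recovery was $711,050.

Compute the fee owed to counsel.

27% of $711,050 = $191,983.50
That is under the $237,000 cap.

$191,983.50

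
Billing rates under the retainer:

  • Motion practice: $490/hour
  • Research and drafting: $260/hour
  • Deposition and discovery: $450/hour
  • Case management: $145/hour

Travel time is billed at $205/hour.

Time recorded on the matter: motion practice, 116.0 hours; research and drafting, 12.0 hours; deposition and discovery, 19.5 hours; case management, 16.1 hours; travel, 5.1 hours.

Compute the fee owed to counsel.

$72,115.00

Motion practice: 116.0 × $490 = $56,840.00
Research and drafting: 12.0 × $260 = $3,120.00
Deposition and discovery: 19.5 × $450 = $8,775.00
Case management: 16.1 × $145 = $2,334.50
Subtotal: $56,840.00 + $3,120.00 + $8,775.00 + $2,334.50 = $71,069.50
Travel: 5.1 × $205 = $1,045.50
Total: $71,069.50 + $1,045.50 = $72,115.00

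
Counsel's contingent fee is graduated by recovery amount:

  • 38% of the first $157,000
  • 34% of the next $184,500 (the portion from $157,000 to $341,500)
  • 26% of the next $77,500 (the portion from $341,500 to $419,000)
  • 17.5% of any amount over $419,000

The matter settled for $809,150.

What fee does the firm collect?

$210,816.25

First $157,000 at 38% = $59,660.00
Next $184,500 at 34% = $62,730.00
Next $77,500 at 26% = $20,150.00
Remaining $390,150 at 17.5% = $68,276.25
Fee: $59,660.00 + $62,730.00 + $20,150.00 + $68,276.25 = $210,816.25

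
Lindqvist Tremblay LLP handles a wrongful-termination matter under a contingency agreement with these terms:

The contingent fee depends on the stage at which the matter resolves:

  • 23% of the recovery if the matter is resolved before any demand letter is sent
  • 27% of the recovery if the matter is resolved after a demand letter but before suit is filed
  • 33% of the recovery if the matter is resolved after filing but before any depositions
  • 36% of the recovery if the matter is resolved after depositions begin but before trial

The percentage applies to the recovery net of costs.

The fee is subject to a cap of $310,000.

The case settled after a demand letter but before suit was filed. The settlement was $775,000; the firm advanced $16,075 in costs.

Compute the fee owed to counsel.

$204,909.75

Fee base (net of costs): $775,000 − $16,075 = $758,925
The matter settled after a demand letter but before suit was filed, so the 27% rate applies.
$758,925 × 27% = $204,909.75
$204,909.75 is under the $310,000 cap.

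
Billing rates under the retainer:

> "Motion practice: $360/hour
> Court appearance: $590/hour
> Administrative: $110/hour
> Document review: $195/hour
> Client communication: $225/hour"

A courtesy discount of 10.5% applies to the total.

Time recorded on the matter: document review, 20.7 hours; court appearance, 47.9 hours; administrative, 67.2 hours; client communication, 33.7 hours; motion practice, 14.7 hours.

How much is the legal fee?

Motion practice: 14.7 × $360 = $5,292.00
Court appearance: 47.9 × $590 = $28,261.00
Administrative: 67.2 × $110 = $7,392.00
Document review: 20.7 × $195 = $4,036.50
Client communication: 33.7 × $225 = $7,582.50
Subtotal: $52,564.00
Less 10.5% discount: −$5,519.22
Total: $52,564.00 − $5,519.22 = $47,044.78

$47,044.78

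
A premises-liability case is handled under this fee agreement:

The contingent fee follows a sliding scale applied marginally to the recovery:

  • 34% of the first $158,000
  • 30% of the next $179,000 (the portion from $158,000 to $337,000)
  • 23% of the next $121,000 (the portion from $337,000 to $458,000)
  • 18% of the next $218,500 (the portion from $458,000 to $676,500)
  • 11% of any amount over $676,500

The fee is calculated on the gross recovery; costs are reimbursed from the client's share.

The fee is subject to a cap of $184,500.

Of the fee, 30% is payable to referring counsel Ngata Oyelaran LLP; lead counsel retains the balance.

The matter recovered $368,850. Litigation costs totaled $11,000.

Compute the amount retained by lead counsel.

Fee base is the gross recovery, $368,850; costs are reimbursed separately.
First $158,000 at 34% = $53,720.00
Next $179,000 at 30% = $53,700.00
Remaining $31,850 at 23% = $7,325.50
Fee: $53,720.00 + $53,700.00 + $7,325.50 = $114,745.50
$114,745.50 is under the $184,500 cap.
Referral share: 30% of $114,745.50 = $34,423.65; lead counsel retains $114,745.50 − $34,423.65 = $80,321.85.

$80,321.85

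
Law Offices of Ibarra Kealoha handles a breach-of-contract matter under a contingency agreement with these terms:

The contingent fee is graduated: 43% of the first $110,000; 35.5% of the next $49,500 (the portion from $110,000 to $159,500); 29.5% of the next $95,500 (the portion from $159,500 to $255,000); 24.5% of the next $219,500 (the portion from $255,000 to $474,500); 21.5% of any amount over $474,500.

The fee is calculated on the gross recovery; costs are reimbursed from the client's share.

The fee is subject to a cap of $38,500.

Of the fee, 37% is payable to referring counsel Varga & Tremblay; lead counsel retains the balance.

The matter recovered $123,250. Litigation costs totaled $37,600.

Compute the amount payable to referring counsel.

$14,245.00

Fee base is the gross recovery, $123,250; costs are reimbursed separately.
First $110,000 at 43% = $47,300.00
Remaining $13,250 at 35.5% = $4,703.75
Fee: $47,300.00 + $4,703.75 = $52,003.75
$52,003.75 exceeds the $38,500 cap, so the fee is capped at $38,500.00.
Referral share: 37% of $38,500.00 = $14,245.00; lead counsel retains $38,500.00 − $14,245.00 = $24,255.00.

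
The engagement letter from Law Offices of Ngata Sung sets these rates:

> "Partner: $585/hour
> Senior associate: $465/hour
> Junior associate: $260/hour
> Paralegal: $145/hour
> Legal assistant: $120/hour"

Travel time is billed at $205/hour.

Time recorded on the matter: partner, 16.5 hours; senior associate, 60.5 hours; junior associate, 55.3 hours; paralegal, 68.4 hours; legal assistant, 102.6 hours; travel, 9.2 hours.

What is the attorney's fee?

$76,279.00

Partner: 16.5 × $585 = $9,652.50
Senior associate: 60.5 × $465 = $28,132.50
Junior associate: 55.3 × $260 = $14,378.00
Paralegal: 68.4 × $145 = $9,918.00
Legal assistant: 102.6 × $120 = $12,312.00
Subtotal: $9,652.50 + $28,132.50 + $14,378.00 + $9,918.00 + $12,312.00 = $74,393.00
Travel: 9.2 × $205 = $1,886.00
Total: $74,393.00 + $1,886.00 = $76,279.00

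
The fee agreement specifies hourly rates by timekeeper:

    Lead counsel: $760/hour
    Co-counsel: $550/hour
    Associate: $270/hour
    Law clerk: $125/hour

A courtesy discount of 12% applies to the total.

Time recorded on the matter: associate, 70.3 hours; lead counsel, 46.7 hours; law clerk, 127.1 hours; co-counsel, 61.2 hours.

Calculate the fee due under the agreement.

Lead counsel: 46.7 × $760 = $35,492.00
Co-counsel: 61.2 × $550 = $33,660.00
Associate: 70.3 × $270 = $18,981.00
Law clerk: 127.1 × $125 = $15,887.50
Subtotal: $104,020.50
Less 12% discount: −$12,482.46
Total: $104,020.50 − $12,482.46 = $91,538.04

$91,538.04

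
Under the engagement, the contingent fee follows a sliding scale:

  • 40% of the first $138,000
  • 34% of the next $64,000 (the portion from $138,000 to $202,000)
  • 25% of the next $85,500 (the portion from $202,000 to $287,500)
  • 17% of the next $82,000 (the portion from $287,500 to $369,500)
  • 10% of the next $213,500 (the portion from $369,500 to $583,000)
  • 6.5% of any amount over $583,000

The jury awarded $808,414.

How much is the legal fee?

$148,276.91

First $138,000 at 40% = $55,200.00
Next $64,000 at 34% = $21,760.00
Next $85,500 at 25% = $21,375.00
Next $82,000 at 17% = $13,940.00
Next $213,500 at 10% = $21,350.00
Remaining $225,414 at 6.5% = $14,651.91
Fee: $55,200.00 + $21,760.00 + $21,375.00 + $13,940.00 + $21,350.00 + $14,651.91 = $148,276.91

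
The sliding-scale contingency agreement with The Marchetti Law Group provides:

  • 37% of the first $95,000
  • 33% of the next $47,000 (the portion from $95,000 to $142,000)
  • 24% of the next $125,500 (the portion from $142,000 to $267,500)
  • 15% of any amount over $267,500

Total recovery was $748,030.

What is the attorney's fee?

First $95,000 at 37% = $35,150.00
Next $47,000 at 33% = $15,510.00
Next $125,500 at 24% = $30,120.00
Remaining $480,530 at 15% = $72,079.50
Fee: $35,150.00 + $15,510.00 + $30,120.00 + $72,079.50 = $152,859.50

$152,859.50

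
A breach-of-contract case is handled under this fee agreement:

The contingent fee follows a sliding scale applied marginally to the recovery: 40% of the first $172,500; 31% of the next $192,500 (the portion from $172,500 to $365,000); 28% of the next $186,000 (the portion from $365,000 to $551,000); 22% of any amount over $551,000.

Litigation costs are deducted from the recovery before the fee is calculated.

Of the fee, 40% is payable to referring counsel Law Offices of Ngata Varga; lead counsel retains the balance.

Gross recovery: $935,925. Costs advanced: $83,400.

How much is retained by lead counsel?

Fee base (net of costs): $935,925 − $83,400 = $852,525
First $172,500 at 40% = $69,000.00
Next $192,500 at 31% = $59,675.00
Next $186,000 at 28% = $52,080.00
Remaining $301,525 at 22% = $66,335.50
Fee: $69,000.00 + $59,675.00 + $52,080.00 + $66,335.50 = $247,090.50
Referral share: 40% of $247,090.50 = $98,836.20; lead counsel retains $247,090.50 − $98,836.20 = $148,254.30.

$148,254.30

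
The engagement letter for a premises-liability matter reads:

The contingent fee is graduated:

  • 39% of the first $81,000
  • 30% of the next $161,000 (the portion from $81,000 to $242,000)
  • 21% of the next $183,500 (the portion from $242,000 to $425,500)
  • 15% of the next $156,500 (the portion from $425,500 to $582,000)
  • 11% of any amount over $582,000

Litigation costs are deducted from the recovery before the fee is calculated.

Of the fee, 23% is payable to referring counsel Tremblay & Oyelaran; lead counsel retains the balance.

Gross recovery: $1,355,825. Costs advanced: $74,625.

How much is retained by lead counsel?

Fee base (net of costs): $1,355,825 − $74,625 = $1,281,200
First $81,000 at 39% = $31,590.00
Next $161,000 at 30% = $48,300.00
Next $183,500 at 21% = $38,535.00
Next $156,500 at 15% = $23,475.00
Remaining $699,200 at 11% = $76,912.00
Fee: $31,590.00 + $48,300.00 + $38,535.00 + $23,475.00 + $76,912.00 = $218,812.00
Referral share: 23% of $218,812.00 = $50,326.76; lead counsel retains $218,812.00 − $50,326.76 = $168,485.24.

$168,485.24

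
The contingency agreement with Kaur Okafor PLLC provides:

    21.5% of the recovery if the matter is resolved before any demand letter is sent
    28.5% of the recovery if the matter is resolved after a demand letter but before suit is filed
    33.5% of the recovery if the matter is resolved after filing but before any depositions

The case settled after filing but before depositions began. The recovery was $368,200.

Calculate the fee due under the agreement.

The matter settled after filing but before depositions began, so the 33.5% rate applies.
$368,200 × 33.5% = $123,347.00

$123,347.00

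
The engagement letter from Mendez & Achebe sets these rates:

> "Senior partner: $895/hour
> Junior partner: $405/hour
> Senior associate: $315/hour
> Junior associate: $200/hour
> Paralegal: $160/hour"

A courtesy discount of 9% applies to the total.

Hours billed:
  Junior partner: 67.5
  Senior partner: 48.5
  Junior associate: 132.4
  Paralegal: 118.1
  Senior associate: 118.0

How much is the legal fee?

Senior partner: 48.5 × $895 = $43,407.50
Junior partner: 67.5 × $405 = $27,337.50
Senior associate: 118.0 × $315 = $37,170.00
Junior associate: 132.4 × $200 = $26,480.00
Paralegal: 118.1 × $160 = $18,896.00
Subtotal: $153,291.00
Less 9% discount: −$13,796.19
Total: $153,291.00 − $13,796.19 = $139,494.81

$139,494.81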